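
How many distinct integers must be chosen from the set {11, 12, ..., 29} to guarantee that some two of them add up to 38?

12

Group the elements by complementary pair {x, 38−x}: {11,27}, {12,26}, {13,25}, …, giving 8 two-element pairs, the single value 19 (it cannot pair with itself since the integers are distinct), and 2 integers whose partner 38−x falls outside [11,29].
Treating each of those 11 groups as a pigeonhole, one can pick one integer per group — 11 integers — with no two summing to 38.
The 12th integer lands in an occupied pair, forcing a sum of 38.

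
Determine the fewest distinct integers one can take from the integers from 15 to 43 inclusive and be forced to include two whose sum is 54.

Group the elements by complementary pair {x, 54−x}: {15,39}, {16,38}, {17,37}, …, giving 12 two-element pairs, the single value 27 (it cannot pair with itself since the integers are distinct), and 4 integers whose partner 54−x falls outside [15,43].
By the pigeonhole principle, treating each of those 17 groups as a pigeonhole, one can pick one integer per group — 17 integers — with no two summing to 54.
The 18th integer lands in an occupied pair, forcing a sum of 54.

18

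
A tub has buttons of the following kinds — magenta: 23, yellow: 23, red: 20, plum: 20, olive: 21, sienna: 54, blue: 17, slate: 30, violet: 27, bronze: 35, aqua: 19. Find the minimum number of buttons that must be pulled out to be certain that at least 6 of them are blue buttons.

278

In the worst case for collecting blue buttons, every non-blue button comes out first.
There are 23 + 23 + 20 + 20 + 21 + 54 + 30 + 27 + 35 + 19 = 272 non-blue buttons altogether.
After those, each further button must be blue, so 272 + 6 = 278 draws guarantee 6 blue buttons.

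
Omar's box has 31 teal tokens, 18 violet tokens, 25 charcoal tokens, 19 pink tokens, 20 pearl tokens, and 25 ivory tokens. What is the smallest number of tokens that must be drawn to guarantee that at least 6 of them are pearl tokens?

In the worst case for collecting pearl tokens, every non-pearl token comes out first.
There are 31 + 18 + 25 + 19 + 25 = 118 non-pearl tokens altogether.
After those, each further token must be pearl, so 118 + 6 = 124 draws guarantee 6 pearl tokens.

124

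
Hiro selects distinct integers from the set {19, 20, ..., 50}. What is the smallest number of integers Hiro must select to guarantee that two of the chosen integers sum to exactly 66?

Group the elements by complementary pair {x, 66−x}: {19,47}, {20,46}, {21,45}, …, giving 14 two-element pairs; the single value 33 (it cannot pair with itself since the integers are distinct); and 3 integers whose partner 66−x falls outside [19,50].
Treating each of those 18 groups as a pigeonhole, one can pick one integer per group — 18 integers — with no two summing to 66.
The 19th integer lands in an occupied pair, forcing a sum of 66.

19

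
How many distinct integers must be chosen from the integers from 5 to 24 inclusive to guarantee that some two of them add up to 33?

A set avoiding the sum 33 can contain at most one of each pair {x, 33−x}, plus the 4 elements whose complement lies outside the range.
The integers 5, …, 16 (12 of them) are such a set: any two sum to at least 5+6 = 11 and at most 15+16 = 31 < 33.
By pigeonhole, any 13th integer completes one of the 8 pairs, so 13 choices force a sum of 33.

13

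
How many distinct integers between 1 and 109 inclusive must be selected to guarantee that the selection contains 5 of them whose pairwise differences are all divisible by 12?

49

Integers whose pairwise differences are multiples of 12 are exactly those sharing a remainder mod 12. Pigeonhole: the 12 residue classes mod 12 are the pigeonholes.
With 48 integers one could put 4 in each residue class and have no class reach 5.
The 49th integer pushes some class to 5, so 12·4 + 1 = 49.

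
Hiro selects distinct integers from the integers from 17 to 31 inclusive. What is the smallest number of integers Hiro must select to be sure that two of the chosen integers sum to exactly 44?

Two chosen integers sum to 44 exactly when both halves of some pair {x, 44−x} with 17 ≤ x ≤ 44−x ≤ 27 are chosen — 5 such pairs.
The remaining 5 elements (those with no distinct partner in range) can never complete a 44-sum, so the worst case takes all of them and one from each pair: 5 + 5 = 10.
By the pigeonhole principle, the 11th integer has to be the second member of some pair, so 10 + 1 = 11.

11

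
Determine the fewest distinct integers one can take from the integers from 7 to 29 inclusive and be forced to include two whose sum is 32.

15

A set avoiding the sum 32 can contain at most one of each pair {x, 32−x}, plus the 5 elements whose complement lies outside the range or equal to its own complement.
The integers 16, …, 29 (14 of them) are such a set: any two sum to at least 16+17 = 33 > 32.
Any 15th integer completes one of the 9 pairs, so 15 choices force a sum of 32.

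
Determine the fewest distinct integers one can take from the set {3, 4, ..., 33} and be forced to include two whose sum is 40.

19

A set avoiding the sum 40 can contain at most one of each pair {x, 40−x}, plus the 5 elements whose complement lies outside the range or equal to its own complement.
The integers 3, …, 20 (18 of them) are such a set: any two sum to at least 3+4 = 7 and at most 19+20 = 39 < 40.
By the pigeonhole principle, any 19th integer completes one of the 13 pairs, so 19 choices force a sum of 40.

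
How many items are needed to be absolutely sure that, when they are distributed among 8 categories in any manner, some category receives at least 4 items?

With 24 items one could put exactly 3 in each of the 8 categories, and no category would reach 4.
By pigeonhole, one more item must land in a category that already has 3, giving it 4.
So 8 × 3 + 1 = 25 items are required.

25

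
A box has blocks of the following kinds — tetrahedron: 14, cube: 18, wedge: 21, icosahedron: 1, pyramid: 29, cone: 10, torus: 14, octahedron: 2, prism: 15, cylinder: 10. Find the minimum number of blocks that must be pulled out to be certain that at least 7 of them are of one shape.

52

Put each drawn block into a box by shape. The largest draw with every box below 7 takes min(count, 6) from each shape; shapes with fewer than 6 contribute all they have.
Σ min(cᵢ, 6) = 6 + 6 + 6 + 1 + 6 + 6 + 6 + 2 + 6 + 6 = 51.
Draw number 51 + 1 = 52 must push one box to 7.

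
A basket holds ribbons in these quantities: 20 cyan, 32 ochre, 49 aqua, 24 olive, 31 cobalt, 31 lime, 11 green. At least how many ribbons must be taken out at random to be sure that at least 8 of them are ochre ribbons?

In the worst case for collecting ochre ribbons, every non-ochre ribbon comes out first.
There are 20 + 49 + 24 + 31 + 31 + 11 = 166 non-ochre ribbons altogether.
After those, each further ribbon must be ochre, so 166 + 8 = 174 draws guarantee 8 ochre ribbons.

174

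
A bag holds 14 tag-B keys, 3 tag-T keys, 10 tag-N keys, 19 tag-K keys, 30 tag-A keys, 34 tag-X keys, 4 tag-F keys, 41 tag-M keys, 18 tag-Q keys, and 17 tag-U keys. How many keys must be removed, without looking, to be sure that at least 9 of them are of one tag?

The 10 tags are the holes; the keys drawn are the pigeons.
To avoid 9 of any one tag, the worst case takes at most 8 of each tag, or every key of a tag that has fewer than 8.
That gives 8 + 3 + 8 + 8 + 8 + 8 + 4 + 8 + 8 + 8 = 71 keys with no tag reaching 9.
The next key forces some tag to 9, so 71 + 1 = 72.

72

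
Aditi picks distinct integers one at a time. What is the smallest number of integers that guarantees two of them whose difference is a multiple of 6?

7

Integers whose pairwise differences are multiples of 6 are exactly those sharing a remainder mod 6. The 6 residue classes mod 6 are the pigeonholes.
With 6 integers one could put 1 in each residue class and have no class reach 2.
The 7th integer pushes some class to 2, so 6·1 + 1 = 7.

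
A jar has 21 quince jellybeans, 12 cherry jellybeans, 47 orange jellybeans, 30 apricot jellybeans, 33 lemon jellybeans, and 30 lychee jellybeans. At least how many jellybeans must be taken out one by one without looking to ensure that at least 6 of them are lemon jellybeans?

146

In the worst case for collecting lemon jellybeans, every non-lemon jellybean comes out first.
There are 21 + 12 + 47 + 30 + 30 = 140 non-lemon jellybeans altogether.
After those, each further jellybean must be lemon, so 140 + 6 = 146 draws guarantee 6 lemon jellybeans.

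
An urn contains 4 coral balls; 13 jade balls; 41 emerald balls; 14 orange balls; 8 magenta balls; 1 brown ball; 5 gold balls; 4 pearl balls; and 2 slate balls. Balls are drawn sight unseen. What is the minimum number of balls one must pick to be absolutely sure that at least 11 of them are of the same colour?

An adversary could hand out at most 10 balls per colour (6 colours run out sooner): 4 + 10 + 10 + 10 + 8 + 1 + 5 + 4 + 2 = 54 balls and still no colour has 11.
By pigeonhole, one more ball lands in a colour already at 10, so 55 draws are enough and 54 are not.

55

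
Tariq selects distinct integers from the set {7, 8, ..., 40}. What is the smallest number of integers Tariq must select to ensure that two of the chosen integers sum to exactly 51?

20

Group the elements by complementary pair {x, 51−x}: {11,40}, {12,39}, {13,38}, …, giving 15 two-element pairs and 4 integers whose partner 51−x falls outside [7,40].
Pigeonhole: treating each of those 19 groups as a pigeonhole, one can pick one integer per group — 19 integers — with no two summing to 51.
The 20th integer lands in an occupied pair, forcing a sum of 51.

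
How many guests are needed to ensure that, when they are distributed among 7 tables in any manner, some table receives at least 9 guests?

With 56 guests one could put exactly 8 in each of the 7 tables, and no table would reach 9.
Pigeonhole: one more guest must land in a table that already has 8, giving it 9.
So 7 × 8 + 1 = 57 guests are required.

57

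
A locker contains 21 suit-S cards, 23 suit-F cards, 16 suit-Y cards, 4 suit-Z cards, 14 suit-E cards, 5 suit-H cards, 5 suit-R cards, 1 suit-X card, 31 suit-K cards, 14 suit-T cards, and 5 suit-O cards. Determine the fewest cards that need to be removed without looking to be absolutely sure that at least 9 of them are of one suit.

69

By pigeonhole, the 11 suits are the holes; the cards drawn are the pigeons.
To avoid 9 of any one suit, the worst case takes at most 8 of each suit, or every card of a suit that has fewer than 8.
That gives 8 + 8 + 8 + 4 + 8 + 5 + 5 + 1 + 8 + 8 + 5 = 68 cards with no suit reaching 9.
The next card forces some suit to 9, so 68 + 1 = 69.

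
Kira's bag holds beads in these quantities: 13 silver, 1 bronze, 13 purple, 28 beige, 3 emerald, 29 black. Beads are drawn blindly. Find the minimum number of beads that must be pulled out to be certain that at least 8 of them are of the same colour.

33

By the pigeonhole principle, the 6 colours are the holes; the beads drawn are the pigeons.
To avoid 8 of any one colour, the worst case takes at most 7 of each colour, or every bead of a colour that has fewer than 7.
That gives 7 + 1 + 7 + 7 + 3 + 7 = 32 beads with no colour reaching 8.
The next bead forces some colour to 8, so 32 + 1 = 33.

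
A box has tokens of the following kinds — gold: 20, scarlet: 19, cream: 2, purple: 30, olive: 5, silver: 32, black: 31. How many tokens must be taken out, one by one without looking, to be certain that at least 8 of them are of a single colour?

An adversary could hand out at most 7 tokens per colour (cream, olive run out sooner): 7 + 7 + 2 + 7 + 5 + 7 + 7 = 42 tokens and still no colour has 8.
By the pigeonhole principle, one more token lands in a colour already at 7, so 43 draws are enough and 42 are not.

43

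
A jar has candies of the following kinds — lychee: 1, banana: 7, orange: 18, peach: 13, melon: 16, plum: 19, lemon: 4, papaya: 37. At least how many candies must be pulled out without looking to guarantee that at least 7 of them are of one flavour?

42

The 8 flavours are the holes; the candies drawn are the pigeons.
To avoid 7 of any one flavour, the worst case takes at most 6 of each flavour, or every candy of a flavour that has fewer than 6.
That gives 1 + 6 + 6 + 6 + 6 + 6 + 4 + 6 = 41 candies with no flavour reaching 7.
The next candy forces some flavour to 7, so 41 + 1 = 42.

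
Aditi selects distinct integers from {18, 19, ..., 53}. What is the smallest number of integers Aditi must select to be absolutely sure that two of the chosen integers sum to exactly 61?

24

A set avoiding the sum 61 can contain at most one of each pair {x, 61−x}, plus the 10 elements whose complement lies outside the range.
The integers 31, …, 53 (23 of them) are such a set: any two sum to at least 31+32 = 63 > 61.
Any 24th integer completes one of the 13 pairs, so 24 choices force a sum of 61.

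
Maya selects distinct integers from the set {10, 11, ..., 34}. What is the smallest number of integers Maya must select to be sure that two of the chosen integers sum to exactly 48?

16

Two chosen integers sum to 48 exactly when both halves of some pair {x, 48−x} with 14 ≤ x ≤ 48−x ≤ 34 are chosen — 10 such pairs.
The remaining 5 elements (those with no distinct partner in range) can never complete a 48-sum, so the worst case takes all of them and one from each pair: 5 + 10 = 15.
By pigeonhole, the 16th integer has to be the second member of some pair, so 15 + 1 = 16.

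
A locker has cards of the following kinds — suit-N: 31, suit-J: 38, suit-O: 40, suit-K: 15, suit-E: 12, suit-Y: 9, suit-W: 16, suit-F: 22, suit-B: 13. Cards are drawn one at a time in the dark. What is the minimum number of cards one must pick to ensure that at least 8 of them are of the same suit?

An adversary could hand out at most 7 cards per suit: 7 + 7 + 7 + 7 + 7 + 7 + 7 + 7 + 7 = 63 cards and still no suit has 8.
Pigeonhole: one more card lands in a suit already at 7, so 64 draws are enough and 63 are not.

64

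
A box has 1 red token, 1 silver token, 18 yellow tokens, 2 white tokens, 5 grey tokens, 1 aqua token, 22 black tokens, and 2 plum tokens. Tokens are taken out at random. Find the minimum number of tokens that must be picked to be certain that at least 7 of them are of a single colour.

Pigeonhole: the 8 colours are the holes; the tokens drawn are the pigeons.
To avoid 7 of any one colour, the worst case takes at most 6 of each colour, or every token of a colour that has fewer than 6.
That gives 1 + 1 + 6 + 2 + 5 + 1 + 6 + 2 = 24 tokens with no colour reaching 7.
The next token forces some colour to 7, so 24 + 1 = 25.

25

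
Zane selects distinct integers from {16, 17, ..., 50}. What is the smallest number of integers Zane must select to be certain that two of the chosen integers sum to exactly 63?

Group the elements by complementary pair {x, 63−x}: {16,47}, {17,46}, {18,45}, …, giving 16 two-element pairs and 3 integers whose partner 63−x falls outside [16,50].
Treating each of those 19 groups as a pigeonhole, one can pick one integer per group — 19 integers — with no two summing to 63.
The 20th integer lands in an occupied pair, forcing a sum of 63.

20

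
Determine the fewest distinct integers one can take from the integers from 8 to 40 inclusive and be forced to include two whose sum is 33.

A set avoiding the sum 33 can contain at most one of each pair {x, 33−x}, plus the 15 elements whose complement lies outside the range.
The integers 17, …, 40 (24 of them) are such a set: any two sum to at least 17+18 = 35 > 33.
By pigeonhole, any 25th integer completes one of the 9 pairs, so 25 choices force a sum of 33.

25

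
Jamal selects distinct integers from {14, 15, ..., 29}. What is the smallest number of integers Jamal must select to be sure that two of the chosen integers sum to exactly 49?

A set avoiding the sum 49 can contain at most one of each pair {x, 49−x}, plus the 6 elements whose complement lies outside the range.
The integers 14, …, 24 (11 of them) are such a set: any two sum to at least 14+15 = 29 and at most 23+24 = 47 < 49.
Any 12th integer completes one of the 5 pairs, so 12 choices force a sum of 49.

12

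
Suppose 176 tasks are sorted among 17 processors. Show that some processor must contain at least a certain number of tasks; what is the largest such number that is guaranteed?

Pigeonhole: the 17 processors are the holes and the 176 tasks are the pigeons.
If every processor held at most 10 tasks, the total would be at most 17 × 10 = 170, which is less than 176.
So some processor holds at least ⌈176/17⌉ = 11 tasks.

11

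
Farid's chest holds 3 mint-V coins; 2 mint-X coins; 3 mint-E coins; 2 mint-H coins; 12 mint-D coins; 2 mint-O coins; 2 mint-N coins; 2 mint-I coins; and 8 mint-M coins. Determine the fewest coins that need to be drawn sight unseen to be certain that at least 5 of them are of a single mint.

An adversary could hand out at most 4 coins per mint (7 mints run out sooner): 3 + 2 + 3 + 2 + 4 + 2 + 2 + 2 + 4 = 24 coins and still no mint has 5.
By pigeonhole, one more coin lands in a mint already at 4, so 25 draws are enough and 24 are not.

25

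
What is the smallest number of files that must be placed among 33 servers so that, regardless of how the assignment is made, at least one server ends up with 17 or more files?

With 528 files one could put exactly 16 in each of the 33 servers, and no server would reach 17.
By pigeonhole, one more file must land in a server that already has 16, giving it 17.
So 33 × 16 + 1 = 529 files are required.

529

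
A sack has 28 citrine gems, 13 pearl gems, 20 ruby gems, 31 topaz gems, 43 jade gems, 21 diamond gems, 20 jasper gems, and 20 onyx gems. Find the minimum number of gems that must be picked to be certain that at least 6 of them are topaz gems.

In the worst case for collecting topaz gems, every non-topaz gem comes out first.
There are 28 + 13 + 20 + 43 + 21 + 20 + 20 = 165 non-topaz gems altogether.
After those, each further gem must be topaz, so 165 + 6 = 171 draws guarantee 6 topaz gems.

171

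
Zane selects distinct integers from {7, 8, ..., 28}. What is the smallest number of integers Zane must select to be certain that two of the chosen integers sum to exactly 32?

14

Group the elements by complementary pair {x, 32−x}: {7,25}, {8,24}, {9,23}, …, giving 9 two-element pairs, the single value 16 (it cannot pair with itself since the integers are distinct), and 3 integers whose partner 32−x falls outside [7,28].
By pigeonhole, treating each of those 13 groups as a pigeonhole, one can pick one integer per group — 13 integers — with no two summing to 32.
The 14th integer lands in an occupied pair, forcing a sum of 32.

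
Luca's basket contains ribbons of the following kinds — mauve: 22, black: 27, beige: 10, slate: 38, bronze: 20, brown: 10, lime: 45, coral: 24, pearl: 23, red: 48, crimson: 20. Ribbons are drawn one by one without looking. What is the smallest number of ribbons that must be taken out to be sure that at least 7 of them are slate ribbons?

256

In the worst case for collecting slate ribbons, every non-slate ribbon comes out first.
There are 22 + 27 + 10 + 20 + 10 + 45 + 24 + 23 + 48 + 20 = 249 non-slate ribbons altogether.
After those, each further ribbon must be slate, so 249 + 7 = 256 draws guarantee 7 slate ribbons.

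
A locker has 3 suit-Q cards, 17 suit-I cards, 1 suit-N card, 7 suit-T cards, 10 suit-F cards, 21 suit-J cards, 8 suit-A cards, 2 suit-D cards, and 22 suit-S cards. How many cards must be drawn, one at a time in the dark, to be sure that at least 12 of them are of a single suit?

By the pigeonhole principle, put each drawn card into a box by suit. The largest draw with every box below 12 takes min(count, 11) from each suit; suits with fewer than 11 contribute all they have.
Σ min(cᵢ, 11) = 3 + 11 + 1 + 7 + 10 + 11 + 8 + 2 + 11 = 64.
Draw number 64 + 1 = 65 must push one box to 12.

65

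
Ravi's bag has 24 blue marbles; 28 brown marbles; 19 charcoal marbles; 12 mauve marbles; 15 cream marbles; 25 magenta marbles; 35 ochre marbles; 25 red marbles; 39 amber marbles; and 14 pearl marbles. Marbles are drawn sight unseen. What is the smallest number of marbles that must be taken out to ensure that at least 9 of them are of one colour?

81

An adversary could hand out at most 8 marbles per colour: 8 + 8 + 8 + 8 + 8 + 8 + 8 + 8 + 8 + 8 = 80 marbles and still no colour has 9.
Pigeonhole: one more marble lands in a colour already at 8, so 81 draws are enough and 80 are not.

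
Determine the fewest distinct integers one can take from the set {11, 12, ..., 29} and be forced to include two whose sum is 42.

12

Group the elements by complementary pair {x, 42−x}: {13,29}, {14,28}, {15,27}, …, giving 8 two-element pairs; the single value 21 (it cannot pair with itself since the integers are distinct); and 2 integers whose partner 42−x falls outside [11,29].
Treating each of those 11 groups as a pigeonhole, one can pick one integer per group — 11 integers — with no two summing to 42.
The 12th integer lands in an occupied pair, forcing a sum of 42.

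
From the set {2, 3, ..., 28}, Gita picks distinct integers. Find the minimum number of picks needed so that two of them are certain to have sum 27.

A set avoiding the sum 27 can contain at most one of each pair {x, 27−x}, plus the 3 elements whose complement lies outside the range.
The integers 14, …, 28 (15 of them) are such a set: any two sum to at least 14+15 = 29 > 27.
Any 16th integer completes one of the 12 pairs, so 16 choices force a sum of 27.

16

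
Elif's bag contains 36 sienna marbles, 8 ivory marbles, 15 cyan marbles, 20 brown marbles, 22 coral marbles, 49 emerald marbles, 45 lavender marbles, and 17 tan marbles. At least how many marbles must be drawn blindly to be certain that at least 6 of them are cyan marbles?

203

In the worst case for collecting cyan marbles, every non-cyan marble comes out first.
There are 36 + 8 + 20 + 22 + 49 + 45 + 17 = 197 non-cyan marbles altogether.
After those, each further marble must be cyan, so 197 + 6 = 203 draws guarantee 6 cyan marbles.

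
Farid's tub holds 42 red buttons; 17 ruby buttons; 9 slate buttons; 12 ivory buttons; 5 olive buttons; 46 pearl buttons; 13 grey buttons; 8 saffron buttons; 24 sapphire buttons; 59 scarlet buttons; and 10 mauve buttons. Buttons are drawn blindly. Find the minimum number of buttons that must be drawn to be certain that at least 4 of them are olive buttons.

In the worst case for collecting olive buttons, every non-olive button comes out first.
There are 42 + 17 + 9 + 12 + 46 + 13 + 8 + 24 + 59 + 10 = 240 non-olive buttons altogether.
After those, each further button must be olive, so 240 + 4 = 244 draws guarantee 4 olive buttons.

244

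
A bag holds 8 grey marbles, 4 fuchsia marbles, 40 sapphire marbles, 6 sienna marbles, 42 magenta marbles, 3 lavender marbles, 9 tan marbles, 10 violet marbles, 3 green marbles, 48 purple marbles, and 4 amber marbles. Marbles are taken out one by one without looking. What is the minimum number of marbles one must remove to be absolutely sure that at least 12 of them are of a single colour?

By pigeonhole, put each drawn marble into a box by colour. The largest draw with every box below 12 takes min(count, 11) from each colour; colours with fewer than 11 contribute all they have.
Σ min(cᵢ, 11) = 8 + 4 + 11 + 6 + 11 + 3 + 9 + 10 + 3 + 11 + 4 = 80.
Draw number 80 + 1 = 81 must push one box to 12.

81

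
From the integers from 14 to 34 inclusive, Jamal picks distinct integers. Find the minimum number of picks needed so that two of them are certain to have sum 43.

14

Two chosen integers sum to 43 exactly when both halves of some pair {x, 43−x} with 14 ≤ x ≤ 43−x ≤ 29 are chosen — 8 such pairs.
The remaining 5 elements (those with no distinct partner in range) can never complete a 43-sum, so the worst case takes all of them and one from each pair: 5 + 8 = 13.
The 14th integer has to be the second member of some pair, so 13 + 1 = 14.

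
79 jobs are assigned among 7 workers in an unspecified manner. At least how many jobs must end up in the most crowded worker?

The 7 workers are the holes and the 79 jobs are the pigeons.
If every worker held at most 11 jobs, the total would be at most 7 × 11 = 77, which is less than 79.
So some worker holds at least ⌈79/7⌉ = 12 jobs.

12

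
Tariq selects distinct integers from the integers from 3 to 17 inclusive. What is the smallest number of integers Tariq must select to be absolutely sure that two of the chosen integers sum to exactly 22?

A set avoiding the sum 22 can contain at most one of each pair {x, 22−x}, plus the 3 elements whose complement lies outside the range or equal to its own complement.
The integers 3, …, 11 (9 of them) are such a set: any two sum to at least 3+4 = 7 and at most 10+11 = 21 < 22.
By the pigeonhole principle, any 10th integer completes one of the 6 pairs, so 10 choices force a sum of 22.

10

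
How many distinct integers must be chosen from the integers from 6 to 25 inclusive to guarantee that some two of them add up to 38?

A set avoiding the sum 38 can contain at most one of each pair {x, 38−x}, plus the 8 elements whose complement lies outside the range or equal to its own complement.
The integers 6, …, 19 (14 of them) are such a set: any two sum to at least 6+7 = 13 and at most 18+19 = 37 < 38.
Any 15th integer completes one of the 6 pairs, so 15 choices force a sum of 38.

15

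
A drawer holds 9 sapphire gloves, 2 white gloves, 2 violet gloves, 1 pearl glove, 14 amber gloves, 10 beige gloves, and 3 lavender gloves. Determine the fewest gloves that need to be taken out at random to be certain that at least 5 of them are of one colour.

Pigeonhole: the 7 colours are the holes; the gloves drawn are the pigeons.
To avoid 5 of any one colour, the worst case takes at most 4 of each colour, or every glove of a colour that has fewer than 4.
That gives 4 + 2 + 2 + 1 + 4 + 4 + 3 = 20 gloves with no colour reaching 5.
The next glove forces some colour to 5, so 20 + 1 = 21.

21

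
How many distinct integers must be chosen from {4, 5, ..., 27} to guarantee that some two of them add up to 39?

Group the elements by complementary pair {x, 39−x}: {12,27}, {13,26}, {14,25}, …, giving 8 two-element pairs and 8 integers whose partner 39−x falls outside [4,27].
By pigeonhole, treating each of those 16 groups as a pigeonhole, one can pick one integer per group — 16 integers — with no two summing to 39.
The 17th integer lands in an occupied pair, forcing a sum of 39.

17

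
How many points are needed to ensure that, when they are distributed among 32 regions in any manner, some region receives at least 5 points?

129

With 128 points one could put exactly 4 in each of the 32 regions, and no region would reach 5.
One more point must land in a region that already has 4, giving it 5.
So 32 × 4 + 1 = 129 points are required.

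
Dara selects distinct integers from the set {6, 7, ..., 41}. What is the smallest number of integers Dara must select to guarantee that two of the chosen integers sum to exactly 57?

A set avoiding the sum 57 can contain at most one of each pair {x, 57−x}, plus the 10 elements whose complement lies outside the range.
The integers 6, …, 28 (23 of them) are such a set: any two sum to at least 6+7 = 13 and at most 27+28 = 55 < 57.
Any 24th integer completes one of the 13 pairs, so 24 choices force a sum of 57.

24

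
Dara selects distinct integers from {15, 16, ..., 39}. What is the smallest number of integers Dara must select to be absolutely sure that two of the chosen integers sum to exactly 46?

18

Two chosen integers sum to 46 exactly when both halves of some pair {x, 46−x} with 15 ≤ x ≤ 46−x ≤ 31 are chosen — 8 such pairs.
The remaining 9 elements (those with no distinct partner in range) can never complete a 46-sum, so the worst case takes all of them and one from each pair: 9 + 8 = 17.
By the pigeonhole principle, the 18th integer has to be the second member of some pair, so 17 + 1 = 18.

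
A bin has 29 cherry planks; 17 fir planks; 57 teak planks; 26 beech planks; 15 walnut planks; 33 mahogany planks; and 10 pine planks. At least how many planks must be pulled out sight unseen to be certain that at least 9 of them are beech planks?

In the worst case for collecting beech planks, every non-beech plank comes out first.
There are 29 + 17 + 57 + 15 + 33 + 10 = 161 non-beech planks altogether.
After those, each further plank must be beech, so 161 + 9 = 170 draws guarantee 9 beech planks.

170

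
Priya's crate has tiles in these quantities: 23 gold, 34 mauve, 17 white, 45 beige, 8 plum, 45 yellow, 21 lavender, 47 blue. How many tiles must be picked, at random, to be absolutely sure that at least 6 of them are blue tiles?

In the worst case for collecting blue tiles, every non-blue tile comes out first.
There are 23 + 34 + 17 + 45 + 8 + 45 + 21 = 193 non-blue tiles altogether.
After those, each further tile must be blue, so 193 + 6 = 199 draws guarantee 6 blue tiles.

199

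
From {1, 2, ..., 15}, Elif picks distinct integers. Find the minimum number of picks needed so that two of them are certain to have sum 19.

10

Two chosen integers sum to 19 exactly when both halves of some pair {x, 19−x} with 4 ≤ x ≤ 19−x ≤ 15 are chosen — 6 such pairs.
The remaining 3 elements (those with no distinct partner in range) can never complete a 19-sum, so the worst case takes all of them and one from each pair: 3 + 6 = 9.
The 10th integer has to be the second member of some pair, so 9 + 1 = 10.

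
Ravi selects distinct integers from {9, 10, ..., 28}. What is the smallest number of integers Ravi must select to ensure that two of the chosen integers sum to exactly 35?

12

A set avoiding the sum 35 can contain at most one of each pair {x, 35−x}, plus the 2 elements whose complement lies outside the range.
The integers 18, …, 28 (11 of them) are such a set: any two sum to at least 18+19 = 37 > 35.
Any 12th integer completes one of the 9 pairs, so 12 choices force a sum of 35.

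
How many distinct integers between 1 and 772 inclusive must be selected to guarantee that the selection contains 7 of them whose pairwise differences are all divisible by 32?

193

Integers whose pairwise differences are multiples of 32 are exactly those sharing a remainder mod 32. The 32 residue classes mod 32 are the pigeonholes.
With 192 integers one could put 6 in each residue class and have no class reach 7.
The 193rd integer pushes some class to 7, so 32·6 + 1 = 193.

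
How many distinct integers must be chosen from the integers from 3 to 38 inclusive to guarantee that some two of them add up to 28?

Group the elements by complementary pair {x, 28−x}: {3,25}, {4,24}, {5,23}, …, giving 11 two-element pairs, the single value 14 (it cannot pair with itself since the integers are distinct), and 13 integers whose partner 28−x falls outside [3,38].
Treating each of those 25 groups as a pigeonhole, one can pick one integer per group — 25 integers — with no two summing to 28.
The 26th integer lands in an occupied pair, forcing a sum of 28.

26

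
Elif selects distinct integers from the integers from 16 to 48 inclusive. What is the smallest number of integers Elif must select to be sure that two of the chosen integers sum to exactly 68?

20

Group the elements by complementary pair {x, 68−x}: {20,48}, {21,47}, {22,46}, …, giving 14 two-element pairs, the single value 34 (it cannot pair with itself since the integers are distinct), and 4 integers whose partner 68−x falls outside [16,48].
By the pigeonhole principle, treating each of those 19 groups as a pigeonhole, one can pick one integer per group — 19 integers — with no two summing to 68.
The 20th integer lands in an occupied pair, forcing a sum of 68.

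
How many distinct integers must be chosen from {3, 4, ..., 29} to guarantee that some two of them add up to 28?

17

Group the elements by complementary pair {x, 28−x}: {3,25}, {4,24}, {5,23}, …, giving 11 two-element pairs, the single value 14 (it cannot pair with itself since the integers are distinct), and 4 integers whose partner 28−x falls outside [3,29].
By the pigeonhole principle, treating each of those 16 groups as a pigeonhole, one can pick one integer per group — 16 integers — with no two summing to 28.
The 17th integer lands in an occupied pair, forcing a sum of 28.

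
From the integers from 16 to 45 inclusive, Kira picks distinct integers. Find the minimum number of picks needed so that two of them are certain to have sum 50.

22

A set avoiding the sum 50 can contain at most one of each pair {x, 50−x}, plus the 12 elements whose complement lies outside the range or equal to its own complement.
The integers 25, …, 45 (21 of them) are such a set: any two sum to at least 25+26 = 51 > 50.
By pigeonhole, any 22nd integer completes one of the 9 pairs, so 22 choices force a sum of 50.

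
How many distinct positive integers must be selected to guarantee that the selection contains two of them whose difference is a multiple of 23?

24

Integers whose pairwise differences are multiples of 23 are exactly those sharing a remainder mod 23. By pigeonhole, the 23 residue classes mod 23 are the pigeonholes.
With 23 integers one could put 1 in each residue class and have no class reach 2.
The 24th integer pushes some class to 2, so 23·1 + 1 = 24.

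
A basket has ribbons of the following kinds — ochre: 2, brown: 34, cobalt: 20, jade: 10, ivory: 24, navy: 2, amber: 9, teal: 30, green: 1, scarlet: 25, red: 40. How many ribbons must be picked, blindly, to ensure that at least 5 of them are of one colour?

An adversary could hand out at most 4 ribbons per colour (ochre, navy, green run out sooner): 2 + 4 + 4 + 4 + 4 + 2 + 4 + 4 + 1 + 4 + 4 = 37 ribbons and still no colour has 5.
One more ribbon lands in a colour already at 4, so 38 draws are enough and 37 are not.

38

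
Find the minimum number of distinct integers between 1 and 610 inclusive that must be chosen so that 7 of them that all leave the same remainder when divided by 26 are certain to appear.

157

By pigeonhole, the 26 residue classes mod 26 are the pigeonholes.
With 156 integers one could put 6 in each residue class and have no class reach 7.
The 157th integer pushes some class to 7, so 26·6 + 1 = 157.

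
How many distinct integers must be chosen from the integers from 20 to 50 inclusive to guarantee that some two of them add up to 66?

Two chosen integers sum to 66 exactly when both halves of some pair {x, 66−x} with 20 ≤ x ≤ 66−x ≤ 46 are chosen — 13 such pairs.
The remaining 5 elements (those with no distinct partner in range) can never complete a 66-sum, so the worst case takes all of them and one from each pair: 5 + 13 = 18.
Pigeonhole: the 19th integer has to be the second member of some pair, so 18 + 1 = 19.

19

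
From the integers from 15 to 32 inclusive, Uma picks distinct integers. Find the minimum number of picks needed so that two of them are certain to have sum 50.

12

A set avoiding the sum 50 can contain at most one of each pair {x, 50−x}, plus the 4 elements whose complement lies outside the range or equal to its own complement.
The integers 15, …, 25 (11 of them) are such a set: any two sum to at least 15+16 = 31 and at most 24+25 = 49 < 50.
Any 12th integer completes one of the 7 pairs, so 12 choices force a sum of 50.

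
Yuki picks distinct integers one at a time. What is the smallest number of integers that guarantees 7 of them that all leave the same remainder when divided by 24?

By pigeonhole, the 24 residue classes mod 24 are the pigeonholes.
With 144 integers one could put 6 in each residue class and have no class reach 7.
The 145th integer pushes some class to 7, so 24·6 + 1 = 145.

145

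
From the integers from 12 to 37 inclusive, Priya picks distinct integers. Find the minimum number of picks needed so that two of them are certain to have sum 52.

16

A set avoiding the sum 52 can contain at most one of each pair {x, 52−x}, plus the 4 elements whose complement lies outside the range or equal to its own complement.
The integers 12, …, 26 (15 of them) are such a set: any two sum to at least 12+13 = 25 and at most 25+26 = 51 < 52.
Any 16th integer completes one of the 11 pairs, so 16 choices force a sum of 52.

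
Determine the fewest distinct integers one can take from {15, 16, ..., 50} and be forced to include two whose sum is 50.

27

Group the elements by complementary pair {x, 50−x}: {15,35}, {16,34}, {17,33}, …, giving 10 two-element pairs; the single value 25 (it cannot pair with itself since the integers are distinct); and 15 integers whose partner 50−x falls outside [15,50].
Treating each of those 26 groups as a pigeonhole, one can pick one integer per group — 26 integers — with no two summing to 50.
The 27th integer lands in an occupied pair, forcing a sum of 50.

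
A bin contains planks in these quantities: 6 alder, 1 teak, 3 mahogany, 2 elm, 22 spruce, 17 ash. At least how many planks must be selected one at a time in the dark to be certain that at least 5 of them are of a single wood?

An adversary could hand out at most 4 planks per wood (teak, mahogany, elm run out sooner): 4 + 1 + 3 + 2 + 4 + 4 = 18 planks and still no wood has 5.
One more plank lands in a wood already at 4, so 19 draws are enough and 18 are not.

19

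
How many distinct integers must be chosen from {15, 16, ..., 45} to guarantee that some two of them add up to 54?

Group the elements by complementary pair {x, 54−x}: {15,39}, {16,38}, {17,37}, …, giving 12 two-element pairs, the single value 27 (it cannot pair with itself since the integers are distinct), and 6 integers whose partner 54−x falls outside [15,45].
Pigeonhole: treating each of those 19 groups as a pigeonhole, one can pick one integer per group — 19 integers — with no two summing to 54.
The 20th integer lands in an occupied pair, forcing a sum of 54.

20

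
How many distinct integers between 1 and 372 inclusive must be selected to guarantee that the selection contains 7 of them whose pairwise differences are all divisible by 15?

91

Integers whose pairwise differences are multiples of 15 are exactly those sharing a remainder mod 15. By pigeonhole, the 15 residue classes mod 15 are the pigeonholes.
With 90 integers one could put 6 in each residue class and have no class reach 7.
The 91st integer pushes some class to 7, so 15·6 + 1 = 91.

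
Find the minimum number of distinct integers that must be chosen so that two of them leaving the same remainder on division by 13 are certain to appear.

14

Pigeonhole: the 13 residue classes mod 13 are the pigeonholes.
With 13 integers one could put 1 in each residue class and have no class reach 2.
The 14th integer pushes some class to 2, so 13·1 + 1 = 14.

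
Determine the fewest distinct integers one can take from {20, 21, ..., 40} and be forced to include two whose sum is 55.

14

A set avoiding the sum 55 can contain at most one of each pair {x, 55−x}, plus the 5 elements whose complement lies outside the range.
The integers 28, …, 40 (13 of them) are such a set: any two sum to at least 28+29 = 57 > 55.
By pigeonhole, any 14th integer completes one of the 8 pairs, so 14 choices force a sum of 55.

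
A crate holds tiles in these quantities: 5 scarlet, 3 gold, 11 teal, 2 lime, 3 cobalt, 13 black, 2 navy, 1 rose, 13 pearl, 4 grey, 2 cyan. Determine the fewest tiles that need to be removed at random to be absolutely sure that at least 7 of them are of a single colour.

An adversary could hand out at most 6 tiles per colour (8 colours run out sooner): 5 + 3 + 6 + 2 + 3 + 6 + 2 + 1 + 6 + 4 + 2 = 40 tiles and still no colour has 7.
One more tile lands in a colour already at 6, so 41 draws are enough and 40 are not.

41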